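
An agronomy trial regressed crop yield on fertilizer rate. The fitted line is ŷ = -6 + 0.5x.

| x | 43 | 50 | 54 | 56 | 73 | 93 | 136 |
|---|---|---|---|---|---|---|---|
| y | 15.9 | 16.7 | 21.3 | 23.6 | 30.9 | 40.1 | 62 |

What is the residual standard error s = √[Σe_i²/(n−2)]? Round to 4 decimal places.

x=43: ŷ = -6 + 0.5·43 = 15.5; e = 15.9 − 15.5 = 0.4
x=50: ŷ = -6 + 0.5·50 = 19; e = 16.7 − 19 = -2.3
x=54: ŷ = -6 + 0.5·54 = 21; e = 21.3 − 21 = 0.3
x=56: ŷ = -6 + 0.5·56 = 22; e = 23.6 − 22 = 1.6
x=73: ŷ = -6 + 0.5·73 = 30.5; e = 30.9 − 30.5 = 0.4
x=93: ŷ = -6 + 0.5·93 = 40.5; e = 40.1 − 40.5 = -0.4
x=136: ŷ = -6 + 0.5·136 = 62; e = 62 − 62 = 0
SSE = 0.16 + 5.29 + 0.09 + 2.56 + 0.16 + 0.16 + 0 = 8.42
s = √(8.42/5) = √1.684 ≈ 1.2977

s = 1.2977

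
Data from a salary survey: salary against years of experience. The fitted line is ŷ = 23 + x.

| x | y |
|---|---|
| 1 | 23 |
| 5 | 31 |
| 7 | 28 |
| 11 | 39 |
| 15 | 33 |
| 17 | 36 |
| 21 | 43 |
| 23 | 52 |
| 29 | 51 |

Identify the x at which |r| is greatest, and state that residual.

x = 23, r = 6

x=1: ŷ = 23 + 1 = 24; r = 23 − 24 = -1
x=5: ŷ = 23 + 5 = 28; r = 31 − 28 = 3
x=7: ŷ = 23 + 7 = 30; r = 28 − 30 = -2
x=11: ŷ = 23 + 11 = 34; r = 39 − 34 = 5
x=15: ŷ = 23 + 15 = 38; r = 33 − 38 = -5
x=17: ŷ = 23 + 17 = 40; r = 36 − 40 = -4
x=21: ŷ = 23 + 21 = 44; r = 43 − 44 = -1
x=23: ŷ = 23 + 23 = 46; r = 52 − 46 = 6
x=29: ŷ = 23 + 29 = 52; r = 51 − 52 = -1
Largest |r| is 6 at x = 23, residual 6.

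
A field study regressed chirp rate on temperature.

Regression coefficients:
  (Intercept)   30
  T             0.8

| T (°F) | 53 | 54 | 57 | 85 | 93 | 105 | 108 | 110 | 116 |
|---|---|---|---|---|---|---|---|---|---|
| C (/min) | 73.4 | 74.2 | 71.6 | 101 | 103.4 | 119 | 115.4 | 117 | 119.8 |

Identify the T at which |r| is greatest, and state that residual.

T=53: ŷ = 30 + 0.8·53 = 72.4; r = 73.4 − 72.4 = 1
T=54: ŷ = 30 + 0.8·54 = 73.2; r = 74.2 − 73.2 = 1
T=57: ŷ = 30 + 0.8·57 = 75.6; r = 71.6 − 75.6 = -4
T=85: ŷ = 30 + 0.8·85 = 98; r = 101 − 98 = 3
T=93: ŷ = 30 + 0.8·93 = 104.4; r = 103.4 − 104.4 = -1
T=105: ŷ = 30 + 0.8·105 = 114; r = 119 − 114 = 5
T=108: ŷ = 30 + 0.8·108 = 116.4; r = 115.4 − 116.4 = -1
T=110: ŷ = 30 + 0.8·110 = 118; r = 117 − 118 = -1
T=116: ŷ = 30 + 0.8·116 = 122.8; r = 119.8 − 122.8 = -3
Largest |r| is 5 at T = 105, residual 5.

T = 105, r = 5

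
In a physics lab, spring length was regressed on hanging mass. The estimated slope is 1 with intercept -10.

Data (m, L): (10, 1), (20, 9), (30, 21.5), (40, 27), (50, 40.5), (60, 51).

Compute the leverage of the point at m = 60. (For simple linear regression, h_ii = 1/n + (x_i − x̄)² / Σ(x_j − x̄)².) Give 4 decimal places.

m̄ = (10 + 20 + 30 + 40 + 50 + 60)/6 = 35
Σ(m − m̄)² = 625 + 225 + 25 + 25 + 225 + 625 = 1750
h = 1/6 + (25)²/1750 = 0.166667 + 0.357143 = 0.5238

h = 0.5238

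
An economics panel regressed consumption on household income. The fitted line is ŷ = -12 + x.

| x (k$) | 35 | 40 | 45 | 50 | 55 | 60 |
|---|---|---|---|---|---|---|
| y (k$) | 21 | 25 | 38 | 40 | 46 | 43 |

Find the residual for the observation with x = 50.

ŷ = -12 + 50 = 38
e = 40 − 38 = 2

e = 2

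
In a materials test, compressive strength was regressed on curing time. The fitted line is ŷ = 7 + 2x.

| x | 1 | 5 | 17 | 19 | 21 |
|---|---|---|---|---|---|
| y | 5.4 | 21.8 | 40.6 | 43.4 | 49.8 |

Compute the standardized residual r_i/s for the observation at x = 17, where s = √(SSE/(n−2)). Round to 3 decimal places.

x=1: ŷ = 7 + 2·1 = 9; r = 5.4 − 9 = -3.6
x=5: ŷ = 7 + 2·5 = 17; r = 21.8 − 17 = 4.8
x=17: ŷ = 7 + 2·17 = 41; r = 40.6 − 41 = -0.4
x=19: ŷ = 7 + 2·19 = 45; r = 43.4 − 45 = -1.6
x=21: ŷ = 7 + 2·21 = 49; r = 49.8 − 49 = 0.8
SSE = 12.96 + 23.04 + 0.16 + 2.56 + 0.64 = 39.36
s = √(39.36/3) = 3.62215
r/s = -0.4 / 3.62215 = -0.110

-0.110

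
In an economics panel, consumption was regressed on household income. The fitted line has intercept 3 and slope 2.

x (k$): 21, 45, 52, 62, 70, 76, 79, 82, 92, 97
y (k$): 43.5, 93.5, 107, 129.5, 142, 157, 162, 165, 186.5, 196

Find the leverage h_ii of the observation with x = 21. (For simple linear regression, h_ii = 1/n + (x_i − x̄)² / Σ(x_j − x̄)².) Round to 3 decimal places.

x̄ = (21 + 45 + 52 + 62 + 70 + 76 + 79 + 82 + 92 + 97)/10 = 67.6
Σ(x − x̄)² = 2171.56 + 510.76 + 243.36 + 31.36 + 5.76 + 70.56 + 129.96 + 207.36 + 595.36 + 864.36 = 4830.4
h = 1/10 + (-46.6)²/4830.4 = 0.1 + 0.449561 = 0.550

h = 0.550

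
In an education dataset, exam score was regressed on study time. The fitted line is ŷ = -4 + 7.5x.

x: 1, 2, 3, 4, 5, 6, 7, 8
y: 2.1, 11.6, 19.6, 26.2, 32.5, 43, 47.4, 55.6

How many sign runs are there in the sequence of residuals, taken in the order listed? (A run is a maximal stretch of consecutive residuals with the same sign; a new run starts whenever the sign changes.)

x=1: ŷ = -4 + 7.5·1 = 3.5; r = 2.1 − 3.5 = -1.4
x=2: ŷ = -4 + 7.5·2 = 11; r = 11.6 − 11 = 0.6
x=3: ŷ = -4 + 7.5·3 = 18.5; r = 19.6 − 18.5 = 1.1
x=4: ŷ = -4 + 7.5·4 = 26; r = 26.2 − 26 = 0.2
x=5: ŷ = -4 + 7.5·5 = 33.5; r = 32.5 − 33.5 = -1
x=6: ŷ = -4 + 7.5·6 = 41; r = 43 − 41 = 2
x=7: ŷ = -4 + 7.5·7 = 48.5; r = 47.4 − 48.5 = -1.1
x=8: ŷ = -4 + 7.5·8 = 56; r = 55.6 − 56 = -0.4
Signs: − + + + − + − −
Runs: −×1, +×3, −×1, +×1, −×2 → 5

5 runs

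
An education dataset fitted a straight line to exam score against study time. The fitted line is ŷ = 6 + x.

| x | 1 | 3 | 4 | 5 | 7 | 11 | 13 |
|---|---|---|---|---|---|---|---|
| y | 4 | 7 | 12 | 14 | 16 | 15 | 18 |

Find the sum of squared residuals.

x=1: ŷ = 6 + 1 = 7; e = 4 − 7 = -3
x=3: ŷ = 6 + 3 = 9; e = 7 − 9 = -2
x=4: ŷ = 6 + 4 = 10; e = 12 − 10 = 2
x=5: ŷ = 6 + 5 = 11; e = 14 − 11 = 3
x=7: ŷ = 6 + 7 = 13; e = 16 − 13 = 3
x=11: ŷ = 6 + 11 = 17; e = 15 − 17 = -2
x=13: ŷ = 6 + 13 = 19; e = 18 − 19 = -1
SSE = 9 + 4 + 4 + 9 + 9 + 4 + 1 = 40

SSE = 40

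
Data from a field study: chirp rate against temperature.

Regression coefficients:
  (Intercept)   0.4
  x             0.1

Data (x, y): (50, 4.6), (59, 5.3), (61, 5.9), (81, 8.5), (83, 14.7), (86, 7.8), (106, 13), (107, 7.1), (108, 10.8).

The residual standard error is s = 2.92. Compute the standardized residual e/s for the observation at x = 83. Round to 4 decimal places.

ŷ = 0.4 + 0.1·83 = 8.7
e = 14.7 − 8.7 = 6
e/s = 6 / 2.92 = 2.0548

2.0548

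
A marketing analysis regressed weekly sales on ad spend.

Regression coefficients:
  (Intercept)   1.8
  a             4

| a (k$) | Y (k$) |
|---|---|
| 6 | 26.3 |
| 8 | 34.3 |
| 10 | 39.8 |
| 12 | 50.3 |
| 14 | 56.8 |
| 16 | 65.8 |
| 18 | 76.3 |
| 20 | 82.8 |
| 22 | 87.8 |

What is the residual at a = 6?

e = 0.5

ŷ = 1.8 + 4·6 = 25.8
e = 26.3 − 25.8 = 0.5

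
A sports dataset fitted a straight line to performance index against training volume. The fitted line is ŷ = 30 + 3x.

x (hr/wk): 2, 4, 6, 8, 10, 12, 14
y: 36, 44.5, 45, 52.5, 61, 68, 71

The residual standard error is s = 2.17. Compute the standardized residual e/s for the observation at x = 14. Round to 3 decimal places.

-0.461

ŷ = 30 + 3·14 = 72
e = 71 − 72 = -1
e/s = -1 / 2.17 = -0.461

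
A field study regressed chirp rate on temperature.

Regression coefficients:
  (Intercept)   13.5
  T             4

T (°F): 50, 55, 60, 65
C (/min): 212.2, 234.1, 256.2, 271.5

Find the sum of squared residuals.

T=50: ŷ = 13.5 + 4·50 = 213.5; e = 212.2 − 213.5 = -1.3
T=55: ŷ = 13.5 + 4·55 = 233.5; e = 234.1 − 233.5 = 0.6
T=60: ŷ = 13.5 + 4·60 = 253.5; e = 256.2 − 253.5 = 2.7
T=65: ŷ = 13.5 + 4·65 = 273.5; e = 271.5 − 273.5 = -2
SSE = 1.69 + 0.36 + 7.29 + 4 = 13.34

SSE = 13.34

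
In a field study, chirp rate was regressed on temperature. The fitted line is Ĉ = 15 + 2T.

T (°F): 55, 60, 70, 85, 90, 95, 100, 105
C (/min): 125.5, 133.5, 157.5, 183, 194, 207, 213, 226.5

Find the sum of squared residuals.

T=55: Ĉ = 15 + 2·55 = 125; r = 125.5 − 125 = 0.5
T=60: Ĉ = 15 + 2·60 = 135; r = 133.5 − 135 = -1.5
T=70: Ĉ = 15 + 2·70 = 155; r = 157.5 − 155 = 2.5
T=85: Ĉ = 15 + 2·85 = 185; r = 183 − 185 = -2
T=90: Ĉ = 15 + 2·90 = 195; r = 194 − 195 = -1
T=95: Ĉ = 15 + 2·95 = 205; r = 207 − 205 = 2
T=100: Ĉ = 15 + 2·100 = 215; r = 213 − 215 = -2
T=105: Ĉ = 15 + 2·105 = 225; r = 226.5 − 225 = 1.5
SSE = 0.25 + 2.25 + 6.25 + 4 + 1 + 4 + 4 + 2.25 = 24

SSE = 24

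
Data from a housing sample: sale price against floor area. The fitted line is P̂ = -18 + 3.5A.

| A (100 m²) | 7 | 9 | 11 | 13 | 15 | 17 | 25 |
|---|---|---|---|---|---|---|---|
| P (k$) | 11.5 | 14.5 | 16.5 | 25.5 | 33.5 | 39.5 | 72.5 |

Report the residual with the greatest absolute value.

A=7: P̂ = -18 + 3.5·7 = 6.5; e = 11.5 − 6.5 = 5
A=9: P̂ = -18 + 3.5·9 = 13.5; e = 14.5 − 13.5 = 1
A=11: P̂ = -18 + 3.5·11 = 20.5; e = 16.5 − 20.5 = -4
A=13: P̂ = -18 + 3.5·13 = 27.5; e = 25.5 − 27.5 = -2
A=15: P̂ = -18 + 3.5·15 = 34.5; e = 33.5 − 34.5 = -1
A=17: P̂ = -18 + 3.5·17 = 41.5; e = 39.5 − 41.5 = -2
A=25: P̂ = -18 + 3.5·25 = 69.5; e = 72.5 − 69.5 = 3
Largest |e| is 5 at A = 7, residual 5.

e = 5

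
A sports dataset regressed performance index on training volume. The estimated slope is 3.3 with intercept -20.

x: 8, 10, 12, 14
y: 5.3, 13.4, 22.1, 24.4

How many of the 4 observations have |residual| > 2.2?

1

x=8: ŷ = -20 + 3.3·8 = 6.4; r = 5.3 − 6.4 = -1.1
x=10: ŷ = -20 + 3.3·10 = 13; r = 13.4 − 13 = 0.4
x=12: ŷ = -20 + 3.3·12 = 19.6; r = 22.1 − 19.6 = 2.5
x=14: ŷ = -20 + 3.3·14 = 26.2; r = 24.4 − 26.2 = -1.8
|r| > 2.2: x=12 (|r|=2.5) → 1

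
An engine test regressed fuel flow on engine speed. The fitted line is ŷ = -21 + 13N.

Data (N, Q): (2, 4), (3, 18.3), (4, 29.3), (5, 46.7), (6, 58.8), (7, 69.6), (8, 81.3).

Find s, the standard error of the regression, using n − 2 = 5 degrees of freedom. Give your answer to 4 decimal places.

s = 1.8740

N=2: ŷ = -21 + 13·2 = 5; r = 4 − 5 = -1
N=3: ŷ = -21 + 13·3 = 18; r = 18.3 − 18 = 0.3
N=4: ŷ = -21 + 13·4 = 31; r = 29.3 − 31 = -1.7
N=5: ŷ = -21 + 13·5 = 44; r = 46.7 − 44 = 2.7
N=6: ŷ = -21 + 13·6 = 57; r = 58.8 − 57 = 1.8
N=7: ŷ = -21 + 13·7 = 70; r = 69.6 − 70 = -0.4
N=8: ŷ = -21 + 13·8 = 83; r = 81.3 − 83 = -1.7
SSE = 1 + 0.09 + 2.89 + 7.29 + 3.24 + 0.16 + 2.89 = 17.56
s = √(17.56/5) = √3.512 ≈ 1.8740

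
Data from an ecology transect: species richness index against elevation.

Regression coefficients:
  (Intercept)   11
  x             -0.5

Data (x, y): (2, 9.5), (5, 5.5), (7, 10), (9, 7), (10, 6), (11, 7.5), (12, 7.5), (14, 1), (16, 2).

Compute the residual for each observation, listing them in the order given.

x=2: ŷ = 11 − 0.5·2 = 10; r = 9.5 − 10 = -0.5
x=5: ŷ = 11 − 0.5·5 = 8.5; r = 5.5 − 8.5 = -3
x=7: ŷ = 11 − 0.5·7 = 7.5; r = 10 − 7.5 = 2.5
x=9: ŷ = 11 − 0.5·9 = 6.5; r = 7 − 6.5 = 0.5
x=10: ŷ = 11 − 0.5·10 = 6; r = 6 − 6 = 0
x=11: ŷ = 11 − 0.5·11 = 5.5; r = 7.5 − 5.5 = 2
x=12: ŷ = 11 − 0.5·12 = 5; r = 7.5 − 5 = 2.5
x=14: ŷ = 11 − 0.5·14 = 4; r = 1 − 4 = -3
x=16: ŷ = 11 − 0.5·16 = 3; r = 2 − 3 = -1

-0.5, -3, 2.5, 0.5, 0, 2, 2.5, -3, -1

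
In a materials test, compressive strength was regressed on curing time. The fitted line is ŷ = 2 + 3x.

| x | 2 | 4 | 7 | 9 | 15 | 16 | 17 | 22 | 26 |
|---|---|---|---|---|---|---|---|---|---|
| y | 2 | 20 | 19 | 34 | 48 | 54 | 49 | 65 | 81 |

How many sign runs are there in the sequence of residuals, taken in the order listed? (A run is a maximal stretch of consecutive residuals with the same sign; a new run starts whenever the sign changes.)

x=2: ŷ = 2 + 3·2 = 8; r = 2 − 8 = -6
x=4: ŷ = 2 + 3·4 = 14; r = 20 − 14 = 6
x=7: ŷ = 2 + 3·7 = 23; r = 19 − 23 = -4
x=9: ŷ = 2 + 3·9 = 29; r = 34 − 29 = 5
x=15: ŷ = 2 + 3·15 = 47; r = 48 − 47 = 1
x=16: ŷ = 2 + 3·16 = 50; r = 54 − 50 = 4
x=17: ŷ = 2 + 3·17 = 53; r = 49 − 53 = -4
x=22: ŷ = 2 + 3·22 = 68; r = 65 − 68 = -3
x=26: ŷ = 2 + 3·26 = 80; r = 81 − 80 = 1
Signs: − + − + + + − − +
Runs: −×1, +×1, −×1, +×3, −×2, +×1 → 6

6 runs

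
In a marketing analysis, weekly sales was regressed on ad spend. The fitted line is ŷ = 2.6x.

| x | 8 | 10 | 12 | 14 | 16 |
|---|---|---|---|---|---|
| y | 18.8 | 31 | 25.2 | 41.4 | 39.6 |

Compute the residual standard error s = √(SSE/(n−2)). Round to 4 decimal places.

x=8: ŷ = 2.6·8 = 20.8; r = 18.8 − 20.8 = -2
x=10: ŷ = 2.6·10 = 26; r = 31 − 26 = 5
x=12: ŷ = 2.6·12 = 31.2; r = 25.2 − 31.2 = -6
x=14: ŷ = 2.6·14 = 36.4; r = 41.4 − 36.4 = 5
x=16: ŷ = 2.6·16 = 41.6; r = 39.6 − 41.6 = -2
SSE = 4 + 25 + 36 + 25 + 4 = 94
s = √(94/3) = √31.3333 ≈ 5.5976

s = 5.5976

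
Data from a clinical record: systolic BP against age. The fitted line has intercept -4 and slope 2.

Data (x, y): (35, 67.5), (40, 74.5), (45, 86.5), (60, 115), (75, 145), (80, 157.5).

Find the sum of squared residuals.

SSE = 9

x=35: ŷ = -4 + 2·35 = 66; r = 67.5 − 66 = 1.5
x=40: ŷ = -4 + 2·40 = 76; r = 74.5 − 76 = -1.5
x=45: ŷ = -4 + 2·45 = 86; r = 86.5 − 86 = 0.5
x=60: ŷ = -4 + 2·60 = 116; r = 115 − 116 = -1
x=75: ŷ = -4 + 2·75 = 146; r = 145 − 146 = -1
x=80: ŷ = -4 + 2·80 = 156; r = 157.5 − 156 = 1.5
SSE = 2.25 + 2.25 + 0.25 + 1 + 1 + 2.25 = 9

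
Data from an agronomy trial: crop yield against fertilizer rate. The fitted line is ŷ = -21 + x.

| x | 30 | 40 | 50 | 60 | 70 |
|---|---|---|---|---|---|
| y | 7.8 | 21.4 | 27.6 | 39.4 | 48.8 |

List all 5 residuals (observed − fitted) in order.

-1.2, 2.4, -1.4, 0.4, -0.2

x=30: ŷ = -21 + 30 = 9; r = 7.8 − 9 = -1.2
x=40: ŷ = -21 + 40 = 19; r = 21.4 − 19 = 2.4
x=50: ŷ = -21 + 50 = 29; r = 27.6 − 29 = -1.4
x=60: ŷ = -21 + 60 = 39; r = 39.4 − 39 = 0.4
x=70: ŷ = -21 + 70 = 49; r = 48.8 − 49 = -0.2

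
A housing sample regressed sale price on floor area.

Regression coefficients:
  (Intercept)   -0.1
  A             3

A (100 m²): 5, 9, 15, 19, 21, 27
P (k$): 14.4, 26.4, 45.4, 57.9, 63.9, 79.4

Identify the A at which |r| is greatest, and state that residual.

A = 27, r = -1.5

A=5: ŷ = -0.1 + 3·5 = 14.9; r = 14.4 − 14.9 = -0.5
A=9: ŷ = -0.1 + 3·9 = 26.9; r = 26.4 − 26.9 = -0.5
A=15: ŷ = -0.1 + 3·15 = 44.9; r = 45.4 − 44.9 = 0.5
A=19: ŷ = -0.1 + 3·19 = 56.9; r = 57.9 − 56.9 = 1
A=21: ŷ = -0.1 + 3·21 = 62.9; r = 63.9 − 62.9 = 1
A=27: ŷ = -0.1 + 3·27 = 80.9; r = 79.4 − 80.9 = -1.5
Largest |r| is 1.5 at A = 27, residual -1.5.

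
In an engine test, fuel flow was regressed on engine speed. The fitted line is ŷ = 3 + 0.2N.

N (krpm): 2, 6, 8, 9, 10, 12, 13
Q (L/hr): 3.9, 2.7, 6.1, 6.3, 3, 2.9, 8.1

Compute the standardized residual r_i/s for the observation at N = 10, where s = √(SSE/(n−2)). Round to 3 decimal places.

-0.923

N=2: ŷ = 3 + 0.2·2 = 3.4; r = 3.9 − 3.4 = 0.5
N=6: ŷ = 3 + 0.2·6 = 4.2; r = 2.7 − 4.2 = -1.5
N=8: ŷ = 3 + 0.2·8 = 4.6; r = 6.1 − 4.6 = 1.5
N=9: ŷ = 3 + 0.2·9 = 4.8; r = 6.3 − 4.8 = 1.5
N=10: ŷ = 3 + 0.2·10 = 5; r = 3 − 5 = -2
N=12: ŷ = 3 + 0.2·12 = 5.4; r = 2.9 − 5.4 = -2.5
N=13: ŷ = 3 + 0.2·13 = 5.6; r = 8.1 − 5.6 = 2.5
SSE = 0.25 + 2.25 + 2.25 + 2.25 + 4 + 6.25 + 6.25 = 23.5
s = √(23.5/5) = 2.16795
r/s = -2 / 2.16795 = -0.923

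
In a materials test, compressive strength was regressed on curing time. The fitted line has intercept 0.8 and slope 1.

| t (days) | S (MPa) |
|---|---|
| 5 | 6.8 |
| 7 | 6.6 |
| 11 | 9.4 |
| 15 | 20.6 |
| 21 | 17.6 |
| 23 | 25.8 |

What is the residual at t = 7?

Ŝ = 0.8 + 7 = 7.8
e = 6.6 − 7.8 = -1.2

e = -1.2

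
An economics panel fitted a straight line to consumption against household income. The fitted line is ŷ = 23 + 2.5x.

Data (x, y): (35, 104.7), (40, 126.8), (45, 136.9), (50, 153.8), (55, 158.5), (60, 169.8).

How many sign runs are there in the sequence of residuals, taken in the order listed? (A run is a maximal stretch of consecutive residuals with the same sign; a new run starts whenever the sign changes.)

3 runs

x=35: ŷ = 23 + 2.5·35 = 110.5; r = 104.7 − 110.5 = -5.8
x=40: ŷ = 23 + 2.5·40 = 123; r = 126.8 − 123 = 3.8
x=45: ŷ = 23 + 2.5·45 = 135.5; r = 136.9 − 135.5 = 1.4
x=50: ŷ = 23 + 2.5·50 = 148; r = 153.8 − 148 = 5.8
x=55: ŷ = 23 + 2.5·55 = 160.5; r = 158.5 − 160.5 = -2
x=60: ŷ = 23 + 2.5·60 = 173; r = 169.8 − 173 = -3.2
Signs: − + + + − −
Runs: −×1, +×3, −×2 → 3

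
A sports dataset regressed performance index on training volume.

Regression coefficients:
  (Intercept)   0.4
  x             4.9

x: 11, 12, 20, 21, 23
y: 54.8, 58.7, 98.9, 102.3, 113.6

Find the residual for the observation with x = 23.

ŷ = 0.4 + 4.9·23 = 113.1
r = 113.6 − 113.1 = 0.5

r = 0.5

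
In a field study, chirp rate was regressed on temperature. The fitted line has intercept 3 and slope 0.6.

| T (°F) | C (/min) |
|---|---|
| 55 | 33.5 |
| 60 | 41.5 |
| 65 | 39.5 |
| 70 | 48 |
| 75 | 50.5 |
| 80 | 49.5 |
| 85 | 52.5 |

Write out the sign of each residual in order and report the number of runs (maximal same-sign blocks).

T=55: Ĉ = 3 + 0.6·55 = 36; r = 33.5 − 36 = -2.5
T=60: Ĉ = 3 + 0.6·60 = 39; r = 41.5 − 39 = 2.5
T=65: Ĉ = 3 + 0.6·65 = 42; r = 39.5 − 42 = -2.5
T=70: Ĉ = 3 + 0.6·70 = 45; r = 48 − 45 = 3
T=75: Ĉ = 3 + 0.6·75 = 48; r = 50.5 − 48 = 2.5
T=80: Ĉ = 3 + 0.6·80 = 51; r = 49.5 − 51 = -1.5
T=85: Ĉ = 3 + 0.6·85 = 54; r = 52.5 − 54 = -1.5
Signs: − + − + + − −
Runs: −×1, +×1, −×1, +×2, −×2 → 5

5 runs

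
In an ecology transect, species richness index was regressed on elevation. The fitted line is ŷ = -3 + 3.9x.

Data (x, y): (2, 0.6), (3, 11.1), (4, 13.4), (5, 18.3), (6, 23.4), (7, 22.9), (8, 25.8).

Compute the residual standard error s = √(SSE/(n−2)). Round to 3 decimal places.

x=2: ŷ = -3 + 3.9·2 = 4.8; r = 0.6 − 4.8 = -4.2
x=3: ŷ = -3 + 3.9·3 = 8.7; r = 11.1 − 8.7 = 2.4
x=4: ŷ = -3 + 3.9·4 = 12.6; r = 13.4 − 12.6 = 0.8
x=5: ŷ = -3 + 3.9·5 = 16.5; r = 18.3 − 16.5 = 1.8
x=6: ŷ = -3 + 3.9·6 = 20.4; r = 23.4 − 20.4 = 3
x=7: ŷ = -3 + 3.9·7 = 24.3; r = 22.9 − 24.3 = -1.4
x=8: ŷ = -3 + 3.9·8 = 28.2; r = 25.8 − 28.2 = -2.4
SSE = 17.64 + 5.76 + 0.64 + 3.24 + 9 + 1.96 + 5.76 = 44
s = √(44/5) = √8.8 ≈ 2.966

s = 2.966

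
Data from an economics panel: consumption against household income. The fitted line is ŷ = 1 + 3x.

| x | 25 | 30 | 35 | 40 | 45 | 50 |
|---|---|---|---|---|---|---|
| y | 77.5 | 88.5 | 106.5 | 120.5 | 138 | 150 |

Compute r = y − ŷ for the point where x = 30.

ŷ = 1 + 3·30 = 91
r = 88.5 − 91 = -2.5

r = -2.5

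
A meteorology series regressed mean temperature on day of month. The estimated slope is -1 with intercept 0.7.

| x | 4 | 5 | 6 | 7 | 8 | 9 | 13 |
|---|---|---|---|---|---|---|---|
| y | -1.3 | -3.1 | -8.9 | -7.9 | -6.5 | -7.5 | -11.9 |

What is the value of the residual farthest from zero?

x=4: ŷ = 0.7 − 4 = -3.3; r = -1.3 − (-3.3) = 2
x=5: ŷ = 0.7 − 5 = -4.3; r = -3.1 − (-4.3) = 1.2
x=6: ŷ = 0.7 − 6 = -5.3; r = -8.9 − (-5.3) = -3.6
x=7: ŷ = 0.7 − 7 = -6.3; r = -7.9 − (-6.3) = -1.6
x=8: ŷ = 0.7 − 8 = -7.3; r = -6.5 − (-7.3) = 0.8
x=9: ŷ = 0.7 − 9 = -8.3; r = -7.5 − (-8.3) = 0.8
x=13: ŷ = 0.7 − 13 = -12.3; r = -11.9 − (-12.3) = 0.4
Largest |r| is 3.6 at x = 6, residual -3.6.

r = -3.6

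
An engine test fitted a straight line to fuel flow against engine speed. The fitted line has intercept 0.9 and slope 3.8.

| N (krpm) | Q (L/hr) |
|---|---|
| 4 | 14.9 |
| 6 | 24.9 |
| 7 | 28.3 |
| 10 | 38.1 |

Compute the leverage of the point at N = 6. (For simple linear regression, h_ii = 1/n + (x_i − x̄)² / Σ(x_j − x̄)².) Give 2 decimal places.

h = 0.28

N̄ = (4 + 6 + 7 + 10)/4 = 6.75
Σ(N − N̄)² = 7.5625 + 0.5625 + 0.0625 + 10.5625 = 18.75
h = 1/4 + (-0.75)²/18.75 = 0.25 + 0.03 = 0.28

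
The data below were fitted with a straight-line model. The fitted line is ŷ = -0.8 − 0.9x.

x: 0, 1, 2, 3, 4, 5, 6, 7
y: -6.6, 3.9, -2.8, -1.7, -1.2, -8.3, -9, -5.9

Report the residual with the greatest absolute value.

x=0: ŷ = -0.8 − 0.9·0 = -0.8; e = -6.6 − (-0.8) = -5.8
x=1: ŷ = -0.8 − 0.9·1 = -1.7; e = 3.9 − (-1.7) = 5.6
x=2: ŷ = -0.8 − 0.9·2 = -2.6; e = -2.8 − (-2.6) = -0.2
x=3: ŷ = -0.8 − 0.9·3 = -3.5; e = -1.7 − (-3.5) = 1.8
x=4: ŷ = -0.8 − 0.9·4 = -4.4; e = -1.2 − (-4.4) = 3.2
x=5: ŷ = -0.8 − 0.9·5 = -5.3; e = -8.3 − (-5.3) = -3
x=6: ŷ = -0.8 − 0.9·6 = -6.2; e = -9 − (-6.2) = -2.8
x=7: ŷ = -0.8 − 0.9·7 = -7.1; e = -5.9 − (-7.1) = 1.2
Largest |e| is 5.8 at x = 0, residual -5.8.

e = -5.8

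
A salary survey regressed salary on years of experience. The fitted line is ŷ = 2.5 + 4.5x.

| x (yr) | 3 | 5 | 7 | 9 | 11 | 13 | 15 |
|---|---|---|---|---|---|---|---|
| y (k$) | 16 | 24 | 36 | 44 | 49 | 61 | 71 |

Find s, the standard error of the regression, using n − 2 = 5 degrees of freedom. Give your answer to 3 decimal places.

x=3: ŷ = 2.5 + 4.5·3 = 16; e = 16 − 16 = 0
x=5: ŷ = 2.5 + 4.5·5 = 25; e = 24 − 25 = -1
x=7: ŷ = 2.5 + 4.5·7 = 34; e = 36 − 34 = 2
x=9: ŷ = 2.5 + 4.5·9 = 43; e = 44 − 43 = 1
x=11: ŷ = 2.5 + 4.5·11 = 52; e = 49 − 52 = -3
x=13: ŷ = 2.5 + 4.5·13 = 61; e = 61 − 61 = 0
x=15: ŷ = 2.5 + 4.5·15 = 70; e = 71 − 70 = 1
SSE = 0 + 1 + 4 + 1 + 9 + 0 + 1 = 16
s = √(16/5) = √3.2 ≈ 1.789

s = 1.789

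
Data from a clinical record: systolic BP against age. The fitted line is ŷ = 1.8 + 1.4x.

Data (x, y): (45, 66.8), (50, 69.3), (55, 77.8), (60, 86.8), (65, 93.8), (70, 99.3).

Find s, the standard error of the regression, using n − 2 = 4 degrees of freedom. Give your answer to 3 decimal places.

s = 1.837

x=45: ŷ = 1.8 + 1.4·45 = 64.8; e = 66.8 − 64.8 = 2
x=50: ŷ = 1.8 + 1.4·50 = 71.8; e = 69.3 − 71.8 = -2.5
x=55: ŷ = 1.8 + 1.4·55 = 78.8; e = 77.8 − 78.8 = -1
x=60: ŷ = 1.8 + 1.4·60 = 85.8; e = 86.8 − 85.8 = 1
x=65: ŷ = 1.8 + 1.4·65 = 92.8; e = 93.8 − 92.8 = 1
x=70: ŷ = 1.8 + 1.4·70 = 99.8; e = 99.3 − 99.8 = -0.5
SSE = 4 + 6.25 + 1 + 1 + 1 + 0.25 = 13.5
s = √(13.5/4) = √3.375 ≈ 1.837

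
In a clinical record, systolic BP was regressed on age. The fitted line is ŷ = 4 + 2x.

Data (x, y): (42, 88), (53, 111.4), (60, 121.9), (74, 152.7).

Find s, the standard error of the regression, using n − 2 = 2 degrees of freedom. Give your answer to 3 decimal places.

x=42: ŷ = 4 + 2·42 = 88; r = 88 − 88 = 0
x=53: ŷ = 4 + 2·53 = 110; r = 111.4 − 110 = 1.4
x=60: ŷ = 4 + 2·60 = 124; r = 121.9 − 124 = -2.1
x=74: ŷ = 4 + 2·74 = 152; r = 152.7 − 152 = 0.7
SSE = 0 + 1.96 + 4.41 + 0.49 = 6.86
s = √(6.86/2) = √3.43 ≈ 1.852

s = 1.852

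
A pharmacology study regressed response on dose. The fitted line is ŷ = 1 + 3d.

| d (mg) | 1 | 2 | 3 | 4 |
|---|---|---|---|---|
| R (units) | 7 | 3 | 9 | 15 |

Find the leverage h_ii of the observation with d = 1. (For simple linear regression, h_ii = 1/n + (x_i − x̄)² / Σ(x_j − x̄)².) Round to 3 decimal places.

h = 0.700

d̄ = (1 + 2 + 3 + 4)/4 = 2.5
Σ(d − d̄)² = 2.25 + 0.25 + 0.25 + 2.25 = 5
h = 1/4 + (-1.5)²/5 = 0.25 + 0.45 = 0.700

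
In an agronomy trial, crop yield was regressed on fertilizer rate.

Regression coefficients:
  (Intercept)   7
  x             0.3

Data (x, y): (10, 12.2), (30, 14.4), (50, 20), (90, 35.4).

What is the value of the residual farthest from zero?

x=10: ŷ = 7 + 0.3·10 = 10; e = 12.2 − 10 = 2.2
x=30: ŷ = 7 + 0.3·30 = 16; e = 14.4 − 16 = -1.6
x=50: ŷ = 7 + 0.3·50 = 22; e = 20 − 22 = -2
x=90: ŷ = 7 + 0.3·90 = 34; e = 35.4 − 34 = 1.4
Largest |e| is 2.2 at x = 10, residual 2.2.

e = 2.2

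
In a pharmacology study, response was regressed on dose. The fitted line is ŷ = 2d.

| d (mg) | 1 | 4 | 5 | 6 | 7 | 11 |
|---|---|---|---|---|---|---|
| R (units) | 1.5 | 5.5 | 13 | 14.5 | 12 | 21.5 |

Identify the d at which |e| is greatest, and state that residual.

d=1: ŷ = 2·1 = 2; e = 1.5 − 2 = -0.5
d=4: ŷ = 2·4 = 8; e = 5.5 − 8 = -2.5
d=5: ŷ = 2·5 = 10; e = 13 − 10 = 3
d=6: ŷ = 2·6 = 12; e = 14.5 − 12 = 2.5
d=7: ŷ = 2·7 = 14; e = 12 − 14 = -2
d=11: ŷ = 2·11 = 22; e = 21.5 − 22 = -0.5
Largest |e| is 3 at d = 5, residual 3.

d = 5, e = 3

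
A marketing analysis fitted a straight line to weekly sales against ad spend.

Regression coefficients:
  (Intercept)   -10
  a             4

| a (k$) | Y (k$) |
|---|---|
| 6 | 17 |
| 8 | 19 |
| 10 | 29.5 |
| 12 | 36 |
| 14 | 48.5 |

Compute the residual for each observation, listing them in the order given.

3, -3, -0.5, -2, 2.5

a=6: Ŷ = -10 + 4·6 = 14; r = 17 − 14 = 3
a=8: Ŷ = -10 + 4·8 = 22; r = 19 − 22 = -3
a=10: Ŷ = -10 + 4·10 = 30; r = 29.5 − 30 = -0.5
a=12: Ŷ = -10 + 4·12 = 38; r = 36 − 38 = -2
a=14: Ŷ = -10 + 4·14 = 46; r = 48.5 − 46 = 2.5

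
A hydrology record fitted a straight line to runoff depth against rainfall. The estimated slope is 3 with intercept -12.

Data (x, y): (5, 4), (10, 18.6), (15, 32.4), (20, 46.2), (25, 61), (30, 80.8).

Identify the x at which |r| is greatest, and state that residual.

x=5: ŷ = -12 + 3·5 = 3; r = 4 − 3 = 1
x=10: ŷ = -12 + 3·10 = 18; r = 18.6 − 18 = 0.6
x=15: ŷ = -12 + 3·15 = 33; r = 32.4 − 33 = -0.6
x=20: ŷ = -12 + 3·20 = 48; r = 46.2 − 48 = -1.8
x=25: ŷ = -12 + 3·25 = 63; r = 61 − 63 = -2
x=30: ŷ = -12 + 3·30 = 78; r = 80.8 − 78 = 2.8
Largest |r| is 2.8 at x = 30, residual 2.8.

x = 30, r = 2.8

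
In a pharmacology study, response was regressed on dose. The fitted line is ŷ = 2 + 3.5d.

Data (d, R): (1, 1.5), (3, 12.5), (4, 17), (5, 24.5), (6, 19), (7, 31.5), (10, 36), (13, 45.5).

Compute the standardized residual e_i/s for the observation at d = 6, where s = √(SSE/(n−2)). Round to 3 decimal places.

d=1: ŷ = 2 + 3.5·1 = 5.5; e = 1.5 − 5.5 = -4
d=3: ŷ = 2 + 3.5·3 = 12.5; e = 12.5 − 12.5 = 0
d=4: ŷ = 2 + 3.5·4 = 16; e = 17 − 16 = 1
d=5: ŷ = 2 + 3.5·5 = 19.5; e = 24.5 − 19.5 = 5
d=6: ŷ = 2 + 3.5·6 = 23; e = 19 − 23 = -4
d=7: ŷ = 2 + 3.5·7 = 26.5; e = 31.5 − 26.5 = 5
d=10: ŷ = 2 + 3.5·10 = 37; e = 36 − 37 = -1
d=13: ŷ = 2 + 3.5·13 = 47.5; e = 45.5 − 47.5 = -2
SSE = 16 + 0 + 1 + 25 + 16 + 25 + 1 + 4 = 88
s = √(88/6) = 3.82971
e/s = -4 / 3.82971 = -1.044

-1.044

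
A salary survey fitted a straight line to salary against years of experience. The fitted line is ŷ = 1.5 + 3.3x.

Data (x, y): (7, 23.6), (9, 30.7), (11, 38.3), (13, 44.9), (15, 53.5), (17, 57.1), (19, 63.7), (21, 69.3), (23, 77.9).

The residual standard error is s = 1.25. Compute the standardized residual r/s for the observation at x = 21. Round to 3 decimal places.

ŷ = 1.5 + 3.3·21 = 70.8
r = 69.3 − 70.8 = -1.5
r/s = -1.5 / 1.25 = -1.200

-1.200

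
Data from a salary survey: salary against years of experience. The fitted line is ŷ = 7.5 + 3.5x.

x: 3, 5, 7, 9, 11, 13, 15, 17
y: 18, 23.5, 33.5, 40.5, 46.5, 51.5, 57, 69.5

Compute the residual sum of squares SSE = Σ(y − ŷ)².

SSE = 24.5

x=3: ŷ = 7.5 + 3.5·3 = 18; r = 18 − 18 = 0
x=5: ŷ = 7.5 + 3.5·5 = 25; r = 23.5 − 25 = -1.5
x=7: ŷ = 7.5 + 3.5·7 = 32; r = 33.5 − 32 = 1.5
x=9: ŷ = 7.5 + 3.5·9 = 39; r = 40.5 − 39 = 1.5
x=11: ŷ = 7.5 + 3.5·11 = 46; r = 46.5 − 46 = 0.5
x=13: ŷ = 7.5 + 3.5·13 = 53; r = 51.5 − 53 = -1.5
x=15: ŷ = 7.5 + 3.5·15 = 60; r = 57 − 60 = -3
x=17: ŷ = 7.5 + 3.5·17 = 67; r = 69.5 − 67 = 2.5
SSE = 0 + 2.25 + 2.25 + 2.25 + 0.25 + 2.25 + 9 + 6.25 = 24.5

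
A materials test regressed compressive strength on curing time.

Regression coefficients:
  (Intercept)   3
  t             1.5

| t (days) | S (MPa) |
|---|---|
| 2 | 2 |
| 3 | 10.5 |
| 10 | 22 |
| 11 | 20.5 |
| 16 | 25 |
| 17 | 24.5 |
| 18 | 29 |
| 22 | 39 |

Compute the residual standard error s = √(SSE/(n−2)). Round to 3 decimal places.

t=2: Ŝ = 3 + 1.5·2 = 6; e = 2 − 6 = -4
t=3: Ŝ = 3 + 1.5·3 = 7.5; e = 10.5 − 7.5 = 3
t=10: Ŝ = 3 + 1.5·10 = 18; e = 22 − 18 = 4
t=11: Ŝ = 3 + 1.5·11 = 19.5; e = 20.5 − 19.5 = 1
t=16: Ŝ = 3 + 1.5·16 = 27; e = 25 − 27 = -2
t=17: Ŝ = 3 + 1.5·17 = 28.5; e = 24.5 − 28.5 = -4
t=18: Ŝ = 3 + 1.5·18 = 30; e = 29 − 30 = -1
t=22: Ŝ = 3 + 1.5·22 = 36; e = 39 − 36 = 3
SSE = 16 + 9 + 16 + 1 + 4 + 16 + 1 + 9 = 72
s = √(72/6) = √12 ≈ 3.464

s = 3.464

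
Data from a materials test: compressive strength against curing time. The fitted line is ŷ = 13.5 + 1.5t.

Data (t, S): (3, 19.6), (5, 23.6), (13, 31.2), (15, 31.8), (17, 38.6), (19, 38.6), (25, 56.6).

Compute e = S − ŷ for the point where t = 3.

ŷ = 13.5 + 1.5·3 = 18
e = 19.6 − 18 = 1.6

e = 1.6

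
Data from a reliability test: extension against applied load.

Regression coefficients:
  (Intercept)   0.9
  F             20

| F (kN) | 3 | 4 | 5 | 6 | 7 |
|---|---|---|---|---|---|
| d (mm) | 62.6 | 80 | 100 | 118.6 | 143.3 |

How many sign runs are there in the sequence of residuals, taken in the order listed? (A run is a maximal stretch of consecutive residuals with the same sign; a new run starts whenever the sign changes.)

3 runs

F=3: d̂ = 0.9 + 20·3 = 60.9; r = 62.6 − 60.9 = 1.7
F=4: d̂ = 0.9 + 20·4 = 80.9; r = 80 − 80.9 = -0.9
F=5: d̂ = 0.9 + 20·5 = 100.9; r = 100 − 100.9 = -0.9
F=6: d̂ = 0.9 + 20·6 = 120.9; r = 118.6 − 120.9 = -2.3
F=7: d̂ = 0.9 + 20·7 = 140.9; r = 143.3 − 140.9 = 2.4
Signs: + − − − +
Runs: +×1, −×3, +×1 → 3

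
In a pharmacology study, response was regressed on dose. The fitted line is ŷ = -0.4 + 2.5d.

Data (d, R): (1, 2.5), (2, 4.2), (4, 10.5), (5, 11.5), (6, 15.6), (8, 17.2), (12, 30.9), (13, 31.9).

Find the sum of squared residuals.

d=1: ŷ = -0.4 + 2.5·1 = 2.1; e = 2.5 − 2.1 = 0.4
d=2: ŷ = -0.4 + 2.5·2 = 4.6; e = 4.2 − 4.6 = -0.4
d=4: ŷ = -0.4 + 2.5·4 = 9.6; e = 10.5 − 9.6 = 0.9
d=5: ŷ = -0.4 + 2.5·5 = 12.1; e = 11.5 − 12.1 = -0.6
d=6: ŷ = -0.4 + 2.5·6 = 14.6; e = 15.6 − 14.6 = 1
d=8: ŷ = -0.4 + 2.5·8 = 19.6; e = 17.2 − 19.6 = -2.4
d=12: ŷ = -0.4 + 2.5·12 = 29.6; e = 30.9 − 29.6 = 1.3
d=13: ŷ = -0.4 + 2.5·13 = 32.1; e = 31.9 − 32.1 = -0.2
SSE = 0.16 + 0.16 + 0.81 + 0.36 + 1 + 5.76 + 1.69 + 0.04 = 9.98

SSE = 9.98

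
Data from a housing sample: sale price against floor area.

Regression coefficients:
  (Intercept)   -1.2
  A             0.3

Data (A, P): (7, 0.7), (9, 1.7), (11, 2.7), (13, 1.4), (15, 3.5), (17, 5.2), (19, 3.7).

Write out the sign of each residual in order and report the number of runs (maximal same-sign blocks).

5 runs

A=7: P̂ = -1.2 + 0.3·7 = 0.9; e = 0.7 − 0.9 = -0.2
A=9: P̂ = -1.2 + 0.3·9 = 1.5; e = 1.7 − 1.5 = 0.2
A=11: P̂ = -1.2 + 0.3·11 = 2.1; e = 2.7 − 2.1 = 0.6
A=13: P̂ = -1.2 + 0.3·13 = 2.7; e = 1.4 − 2.7 = -1.3
A=15: P̂ = -1.2 + 0.3·15 = 3.3; e = 3.5 − 3.3 = 0.2
A=17: P̂ = -1.2 + 0.3·17 = 3.9; e = 5.2 − 3.9 = 1.3
A=19: P̂ = -1.2 + 0.3·19 = 4.5; e = 3.7 − 4.5 = -0.8
Signs: − + + − + + −
Runs: −×1, +×2, −×1, +×2, −×1 → 5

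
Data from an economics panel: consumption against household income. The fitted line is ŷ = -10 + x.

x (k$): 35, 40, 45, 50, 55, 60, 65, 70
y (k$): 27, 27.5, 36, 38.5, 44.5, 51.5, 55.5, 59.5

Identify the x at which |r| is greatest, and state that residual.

x = 40, r = -2.5

x=35: ŷ = -10 + 35 = 25; r = 27 − 25 = 2
x=40: ŷ = -10 + 40 = 30; r = 27.5 − 30 = -2.5
x=45: ŷ = -10 + 45 = 35; r = 36 − 35 = 1
x=50: ŷ = -10 + 50 = 40; r = 38.5 − 40 = -1.5
x=55: ŷ = -10 + 55 = 45; r = 44.5 − 45 = -0.5
x=60: ŷ = -10 + 60 = 50; r = 51.5 − 50 = 1.5
x=65: ŷ = -10 + 65 = 55; r = 55.5 − 55 = 0.5
x=70: ŷ = -10 + 70 = 60; r = 59.5 − 60 = -0.5
Largest |r| is 2.5 at x = 40, residual -2.5.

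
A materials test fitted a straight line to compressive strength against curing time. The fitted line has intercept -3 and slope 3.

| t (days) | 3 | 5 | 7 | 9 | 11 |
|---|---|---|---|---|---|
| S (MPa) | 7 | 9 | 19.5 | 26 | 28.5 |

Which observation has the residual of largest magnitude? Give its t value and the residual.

t=3: ŷ = -3 + 3·3 = 6; e = 7 − 6 = 1
t=5: ŷ = -3 + 3·5 = 12; e = 9 − 12 = -3
t=7: ŷ = -3 + 3·7 = 18; e = 19.5 − 18 = 1.5
t=9: ŷ = -3 + 3·9 = 24; e = 26 − 24 = 2
t=11: ŷ = -3 + 3·11 = 30; e = 28.5 − 30 = -1.5
Largest |e| is 3 at t = 5, residual -3.

t = 5, e = -3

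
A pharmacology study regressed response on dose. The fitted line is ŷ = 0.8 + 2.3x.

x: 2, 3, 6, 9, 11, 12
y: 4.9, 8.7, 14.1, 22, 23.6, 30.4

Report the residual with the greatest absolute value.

x=2: ŷ = 0.8 + 2.3·2 = 5.4; r = 4.9 − 5.4 = -0.5
x=3: ŷ = 0.8 + 2.3·3 = 7.7; r = 8.7 − 7.7 = 1
x=6: ŷ = 0.8 + 2.3·6 = 14.6; r = 14.1 − 14.6 = -0.5
x=9: ŷ = 0.8 + 2.3·9 = 21.5; r = 22 − 21.5 = 0.5
x=11: ŷ = 0.8 + 2.3·11 = 26.1; r = 23.6 − 26.1 = -2.5
x=12: ŷ = 0.8 + 2.3·12 = 28.4; r = 30.4 − 28.4 = 2
Largest |r| is 2.5 at x = 11, residual -2.5.

r = -2.5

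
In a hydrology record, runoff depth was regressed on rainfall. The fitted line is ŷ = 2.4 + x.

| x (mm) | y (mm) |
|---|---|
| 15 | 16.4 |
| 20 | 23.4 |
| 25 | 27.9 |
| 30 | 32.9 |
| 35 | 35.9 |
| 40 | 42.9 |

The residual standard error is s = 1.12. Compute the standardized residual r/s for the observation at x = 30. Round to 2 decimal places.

0.45

ŷ = 2.4 + 30 = 32.4
r = 32.9 − 32.4 = 0.5
r/s = 0.5 / 1.12 = 0.45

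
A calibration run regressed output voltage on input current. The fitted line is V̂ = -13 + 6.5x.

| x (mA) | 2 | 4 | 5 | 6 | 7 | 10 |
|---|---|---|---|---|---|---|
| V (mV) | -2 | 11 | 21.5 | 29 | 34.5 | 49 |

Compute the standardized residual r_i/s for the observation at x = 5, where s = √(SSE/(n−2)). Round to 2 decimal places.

0.69

x=2: V̂ = -13 + 6.5·2 = 0; r = -2 − 0 = -2
x=4: V̂ = -13 + 6.5·4 = 13; r = 11 − 13 = -2
x=5: V̂ = -13 + 6.5·5 = 19.5; r = 21.5 − 19.5 = 2
x=6: V̂ = -13 + 6.5·6 = 26; r = 29 − 26 = 3
x=7: V̂ = -13 + 6.5·7 = 32.5; r = 34.5 − 32.5 = 2
x=10: V̂ = -13 + 6.5·10 = 52; r = 49 − 52 = -3
SSE = 4 + 4 + 4 + 9 + 4 + 9 = 34
s = √(34/4) = 2.91548
r/s = 2 / 2.91548 = 0.69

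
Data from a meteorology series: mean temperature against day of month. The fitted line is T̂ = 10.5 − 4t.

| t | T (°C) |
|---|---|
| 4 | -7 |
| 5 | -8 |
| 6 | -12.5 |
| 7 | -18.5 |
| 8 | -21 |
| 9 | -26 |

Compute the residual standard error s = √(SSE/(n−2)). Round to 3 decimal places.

t=4: T̂ = 10.5 − 4·4 = -5.5; e = -7 − (-5.5) = -1.5
t=5: T̂ = 10.5 − 4·5 = -9.5; e = -8 − (-9.5) = 1.5
t=6: T̂ = 10.5 − 4·6 = -13.5; e = -12.5 − (-13.5) = 1
t=7: T̂ = 10.5 − 4·7 = -17.5; e = -18.5 − (-17.5) = -1
t=8: T̂ = 10.5 − 4·8 = -21.5; e = -21 − (-21.5) = 0.5
t=9: T̂ = 10.5 − 4·9 = -25.5; e = -26 − (-25.5) = -0.5
SSE = 2.25 + 2.25 + 1 + 1 + 0.25 + 0.25 = 7
s = √(7/4) = √1.75 ≈ 1.323

s = 1.323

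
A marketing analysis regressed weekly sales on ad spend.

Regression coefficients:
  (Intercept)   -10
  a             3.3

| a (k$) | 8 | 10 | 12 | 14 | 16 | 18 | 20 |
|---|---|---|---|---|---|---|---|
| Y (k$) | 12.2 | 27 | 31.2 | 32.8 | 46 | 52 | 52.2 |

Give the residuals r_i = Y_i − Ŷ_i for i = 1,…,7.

-4.2, 4, 1.6, -3.4, 3.2, 2.6, -3.8

a=8: Ŷ = -10 + 3.3·8 = 16.4; r = 12.2 − 16.4 = -4.2
a=10: Ŷ = -10 + 3.3·10 = 23; r = 27 − 23 = 4
a=12: Ŷ = -10 + 3.3·12 = 29.6; r = 31.2 − 29.6 = 1.6
a=14: Ŷ = -10 + 3.3·14 = 36.2; r = 32.8 − 36.2 = -3.4
a=16: Ŷ = -10 + 3.3·16 = 42.8; r = 46 − 42.8 = 3.2
a=18: Ŷ = -10 + 3.3·18 = 49.4; r = 52 − 49.4 = 2.6
a=20: Ŷ = -10 + 3.3·20 = 56; r = 52.2 − 56 = -3.8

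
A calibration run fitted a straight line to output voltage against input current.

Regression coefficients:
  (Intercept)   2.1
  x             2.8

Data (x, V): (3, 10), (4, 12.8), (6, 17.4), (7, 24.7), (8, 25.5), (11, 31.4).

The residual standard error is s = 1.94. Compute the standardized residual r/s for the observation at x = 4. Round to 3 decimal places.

ŷ = 2.1 + 2.8·4 = 13.3
r = 12.8 − 13.3 = -0.5
r/s = -0.5 / 1.94 = -0.258

-0.258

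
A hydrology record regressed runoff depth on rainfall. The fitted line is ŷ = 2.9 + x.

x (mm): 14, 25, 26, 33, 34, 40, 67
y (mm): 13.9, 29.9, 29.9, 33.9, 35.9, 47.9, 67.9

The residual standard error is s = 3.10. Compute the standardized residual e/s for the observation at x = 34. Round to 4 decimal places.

-0.3226

ŷ = 2.9 + 34 = 36.9
e = 35.9 − 36.9 = -1
e/s = -1 / 3.10 = -0.3226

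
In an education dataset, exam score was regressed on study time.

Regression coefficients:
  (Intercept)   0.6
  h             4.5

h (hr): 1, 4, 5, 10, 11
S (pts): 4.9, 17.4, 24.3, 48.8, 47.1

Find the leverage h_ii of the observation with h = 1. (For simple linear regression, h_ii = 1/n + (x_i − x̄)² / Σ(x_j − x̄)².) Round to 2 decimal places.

h = 0.58

h̄ = (1 + 4 + 5 + 10 + 11)/5 = 6.2
Σ(h − h̄)² = 27.04 + 4.84 + 1.44 + 14.44 + 23.04 = 70.8
h = 1/5 + (-5.2)²/70.8 = 0.2 + 0.381921 = 0.58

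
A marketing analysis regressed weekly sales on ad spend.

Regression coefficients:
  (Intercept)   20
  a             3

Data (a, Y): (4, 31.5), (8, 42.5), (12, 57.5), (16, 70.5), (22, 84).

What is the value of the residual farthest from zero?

a=4: Ŷ = 20 + 3·4 = 32; r = 31.5 − 32 = -0.5
a=8: Ŷ = 20 + 3·8 = 44; r = 42.5 − 44 = -1.5
a=12: Ŷ = 20 + 3·12 = 56; r = 57.5 − 56 = 1.5
a=16: Ŷ = 20 + 3·16 = 68; r = 70.5 − 68 = 2.5
a=22: Ŷ = 20 + 3·22 = 86; r = 84 − 86 = -2
Largest |r| is 2.5 at a = 16, residual 2.5.

r = 2.5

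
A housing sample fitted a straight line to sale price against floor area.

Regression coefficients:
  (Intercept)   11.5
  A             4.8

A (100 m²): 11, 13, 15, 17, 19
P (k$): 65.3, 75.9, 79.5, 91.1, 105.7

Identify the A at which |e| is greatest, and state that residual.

A=11: ŷ = 11.5 + 4.8·11 = 64.3; e = 65.3 − 64.3 = 1
A=13: ŷ = 11.5 + 4.8·13 = 73.9; e = 75.9 − 73.9 = 2
A=15: ŷ = 11.5 + 4.8·15 = 83.5; e = 79.5 − 83.5 = -4
A=17: ŷ = 11.5 + 4.8·17 = 93.1; e = 91.1 − 93.1 = -2
A=19: ŷ = 11.5 + 4.8·19 = 102.7; e = 105.7 − 102.7 = 3
Largest |e| is 4 at A = 15, residual -4.

A = 15, e = -4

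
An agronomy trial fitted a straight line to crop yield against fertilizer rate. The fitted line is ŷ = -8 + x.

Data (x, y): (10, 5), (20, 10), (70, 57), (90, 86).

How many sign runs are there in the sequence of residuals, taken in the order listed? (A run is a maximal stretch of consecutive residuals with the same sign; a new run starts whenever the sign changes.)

x=10: ŷ = -8 + 10 = 2; e = 5 − 2 = 3
x=20: ŷ = -8 + 20 = 12; e = 10 − 12 = -2
x=70: ŷ = -8 + 70 = 62; e = 57 − 62 = -5
x=90: ŷ = -8 + 90 = 82; e = 86 − 82 = 4
Signs: + − − +
Runs: +×1, −×2, +×1 → 3

3 runs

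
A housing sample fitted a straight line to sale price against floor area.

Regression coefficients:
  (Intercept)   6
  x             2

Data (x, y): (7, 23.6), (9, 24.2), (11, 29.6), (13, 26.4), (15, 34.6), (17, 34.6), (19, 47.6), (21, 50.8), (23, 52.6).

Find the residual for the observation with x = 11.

ŷ = 6 + 2·11 = 28
e = 29.6 − 28 = 1.6

e = 1.6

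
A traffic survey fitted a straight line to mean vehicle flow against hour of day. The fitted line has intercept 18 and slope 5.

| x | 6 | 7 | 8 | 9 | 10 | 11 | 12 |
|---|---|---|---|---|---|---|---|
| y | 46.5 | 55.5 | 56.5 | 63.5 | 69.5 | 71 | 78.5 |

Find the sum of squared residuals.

x=6: ŷ = 18 + 5·6 = 48; r = 46.5 − 48 = -1.5
x=7: ŷ = 18 + 5·7 = 53; r = 55.5 − 53 = 2.5
x=8: ŷ = 18 + 5·8 = 58; r = 56.5 − 58 = -1.5
x=9: ŷ = 18 + 5·9 = 63; r = 63.5 − 63 = 0.5
x=10: ŷ = 18 + 5·10 = 68; r = 69.5 − 68 = 1.5
x=11: ŷ = 18 + 5·11 = 73; r = 71 − 73 = -2
x=12: ŷ = 18 + 5·12 = 78; r = 78.5 − 78 = 0.5
SSE = 2.25 + 6.25 + 2.25 + 0.25 + 2.25 + 4 + 0.25 = 17.5

SSE = 17.5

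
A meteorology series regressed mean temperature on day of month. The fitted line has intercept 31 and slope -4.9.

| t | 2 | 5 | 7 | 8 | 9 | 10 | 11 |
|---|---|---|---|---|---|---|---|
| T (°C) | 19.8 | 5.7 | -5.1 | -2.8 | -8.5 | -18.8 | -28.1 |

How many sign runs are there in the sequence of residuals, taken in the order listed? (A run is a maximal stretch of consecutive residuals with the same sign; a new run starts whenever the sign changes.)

3 runs

t=2: T̂ = 31 − 4.9·2 = 21.2; e = 19.8 − 21.2 = -1.4
t=5: T̂ = 31 − 4.9·5 = 6.5; e = 5.7 − 6.5 = -0.8
t=7: T̂ = 31 − 4.9·7 = -3.3; e = -5.1 − (-3.3) = -1.8
t=8: T̂ = 31 − 4.9·8 = -8.2; e = -2.8 − (-8.2) = 5.4
t=9: T̂ = 31 − 4.9·9 = -13.1; e = -8.5 − (-13.1) = 4.6
t=10: T̂ = 31 − 4.9·10 = -18; e = -18.8 − (-18) = -0.8
t=11: T̂ = 31 − 4.9·11 = -22.9; e = -28.1 − (-22.9) = -5.2
Signs: − − − + + − −
Runs: −×3, +×2, −×2 → 3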